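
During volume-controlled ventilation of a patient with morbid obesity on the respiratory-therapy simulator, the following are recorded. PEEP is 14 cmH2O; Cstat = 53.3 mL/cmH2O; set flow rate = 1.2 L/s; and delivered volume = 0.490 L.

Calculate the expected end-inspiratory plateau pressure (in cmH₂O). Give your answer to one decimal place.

23.2

Pplat = PEEP + Vt / Cstat = 14 + 490 / 53.3 = 14 + 9.193 = 23.193 cmH2O.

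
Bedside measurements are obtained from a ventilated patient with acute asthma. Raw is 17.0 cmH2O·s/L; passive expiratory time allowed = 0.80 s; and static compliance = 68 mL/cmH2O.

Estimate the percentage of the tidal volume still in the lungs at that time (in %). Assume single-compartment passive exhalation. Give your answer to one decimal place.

50.1

τ = R × C = 17.0 × 68 mL/cmH2O = 17.0 × 0.068 L/cmH2O = 1.156 s.
Passive exhalation: V(t)/V₀ = e^(−t/τ) = e^(−0.80/1.156) = 0.5006.
Fraction remaining = 0.5006 → 50.06%.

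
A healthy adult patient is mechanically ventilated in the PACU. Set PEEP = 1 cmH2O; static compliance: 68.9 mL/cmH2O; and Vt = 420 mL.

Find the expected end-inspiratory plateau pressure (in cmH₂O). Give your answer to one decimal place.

7.1

Pplat = PEEP + Vt / Cstat = 1 + 420 / 68.9 = 1 + 6.096 = 7.096 cmH2O.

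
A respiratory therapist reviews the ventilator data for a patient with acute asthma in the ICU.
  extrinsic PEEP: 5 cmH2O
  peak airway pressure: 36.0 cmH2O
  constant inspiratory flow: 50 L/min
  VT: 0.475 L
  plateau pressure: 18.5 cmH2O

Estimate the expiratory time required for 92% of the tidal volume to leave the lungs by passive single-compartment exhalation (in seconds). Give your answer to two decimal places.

1.87

Flow: 50 L/min ÷ 60 = 0.8333 L/s.
R = (PIP − Pplat)/V̇ = (36.0 − 18.5) / 0.8333 = 17.5/0.8333 = 21.001 cmH2O·s/L.
C = Vt/(Pplat − PEEP) = 475.0 / (18.5 − 5) = 475.0/13.5 = 35.185 mL/cmH2O.
τ = R × C = 21.001 × 0.03519 L/cmH2O = 0.739 s.
t = −τ·ln(1 − 0.92) = −0.739·ln(0.08) = 1.867 s.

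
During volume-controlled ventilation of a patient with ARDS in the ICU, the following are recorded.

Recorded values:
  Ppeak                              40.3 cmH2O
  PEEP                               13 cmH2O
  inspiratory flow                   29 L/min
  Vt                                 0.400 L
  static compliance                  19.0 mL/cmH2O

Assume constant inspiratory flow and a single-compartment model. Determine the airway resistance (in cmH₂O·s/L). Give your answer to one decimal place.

Flow: 29 L/min ÷ 60 = 0.4833 L/s.
Equation of motion (constant flow): PIP = Vt/C + R·V̇ + PEEP.
R·V̇ = PIP − Vt/C − PEEP = 40.3 − 400/19.0 − 13 = 40.3 − 21.053 − 13 = 6.247 cmH2O.
R = 6.247 / 0.4833 = 12.926 cmH2O·s/L.

12.9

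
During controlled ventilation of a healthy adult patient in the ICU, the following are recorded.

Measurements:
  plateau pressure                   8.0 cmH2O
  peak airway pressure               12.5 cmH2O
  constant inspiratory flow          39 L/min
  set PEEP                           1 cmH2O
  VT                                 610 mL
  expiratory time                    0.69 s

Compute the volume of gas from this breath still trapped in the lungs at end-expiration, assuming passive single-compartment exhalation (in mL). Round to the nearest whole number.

194

Flow: 39 L/min ÷ 60 = 0.65 L/s.
R = (PIP − Pplat)/V̇ = (12.5 − 8.0) / 0.65 = 4.5/0.65 = 6.923 cmH2O·s/L.
C = Vt/(Pplat − PEEP) = 610.0 / (8.0 − 1) = 610.0/7.0 = 87.143 mL/cmH2O.
τ = R × C = 6.923 × 0.08714 L/cmH2O = 0.6033 s.
Fraction remaining = e^(−Te/τ) = e^(−0.69/0.6033) = 0.3186.
Trapped volume = 610.0 × 0.3186 = 194.35 mL.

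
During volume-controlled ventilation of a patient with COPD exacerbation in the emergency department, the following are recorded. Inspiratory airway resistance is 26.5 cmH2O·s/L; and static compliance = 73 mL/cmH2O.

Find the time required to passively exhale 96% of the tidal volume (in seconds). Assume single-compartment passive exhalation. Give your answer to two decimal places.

τ = R × C = 26.5 × 73 mL/cmH2O = 26.5 × 0.073 L/cmH2O = 1.935 s.
Exhaled fraction f = 1 − e^(−t/τ) → t = −τ·ln(1 − f) = −1.935·ln(0.04) = 6.229 s.

6.23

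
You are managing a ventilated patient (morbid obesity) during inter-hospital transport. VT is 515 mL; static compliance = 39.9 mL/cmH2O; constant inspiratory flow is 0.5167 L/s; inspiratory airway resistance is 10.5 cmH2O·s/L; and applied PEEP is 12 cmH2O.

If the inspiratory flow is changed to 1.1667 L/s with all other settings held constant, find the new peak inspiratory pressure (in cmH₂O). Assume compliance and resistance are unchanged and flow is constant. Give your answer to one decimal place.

37.2

PIP = Vt/C + R·V̇ + PEEP (constant-flow equation of motion).
Only the resistive term changes: ΔPIP = R × ΔV̇ = 10.5 × (1.1667 − 0.5167) = 10.5 × 0.65 = 6.825 cmH2O.
Original PIP = 515/39.9 + 10.5×0.5167 + 12 = 30.333 cmH2O; new PIP = 30.333 + (6.825) = 37.158 cmH2O.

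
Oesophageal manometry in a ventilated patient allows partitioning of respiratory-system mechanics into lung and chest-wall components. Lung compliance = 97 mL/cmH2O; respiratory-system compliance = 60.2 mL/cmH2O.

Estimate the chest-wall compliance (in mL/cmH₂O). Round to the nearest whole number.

1/Ccw = 1/Crs − 1/CL.
1/Ccw = 1/60.2 − 1/97 = 0.006302.
Ccw = 158.68 mL/cmH2O.

159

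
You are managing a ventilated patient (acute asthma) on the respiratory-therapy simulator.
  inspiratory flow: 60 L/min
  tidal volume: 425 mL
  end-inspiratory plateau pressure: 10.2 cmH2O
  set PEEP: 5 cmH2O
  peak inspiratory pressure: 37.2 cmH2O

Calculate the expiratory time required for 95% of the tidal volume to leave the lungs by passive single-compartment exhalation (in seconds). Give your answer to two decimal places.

6.61

Flow: 60 L/min ÷ 60 = 1 L/s.
R = (PIP − Pplat)/V̇ = (37.2 − 10.2) / 1 = 27.0/1 = 27.0 cmH2O·s/L.
C = Vt/(Pplat − PEEP) = 425.0 / (10.2 − 5) = 425.0/5.2 = 81.731 mL/cmH2O.
τ = R × C = 27.0 × 0.08173 L/cmH2O = 2.207 s.
t = −τ·ln(1 − 0.95) = −2.207·ln(0.05) = 6.612 s.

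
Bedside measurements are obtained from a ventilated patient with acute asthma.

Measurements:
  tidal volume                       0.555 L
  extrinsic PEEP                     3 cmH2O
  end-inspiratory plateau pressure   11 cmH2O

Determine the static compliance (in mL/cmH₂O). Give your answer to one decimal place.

69.4

Cstat = Vt / (Pplat − PEEP) = 555 / (11 − 3) = 555 / 8.0 = 69.375 mL/cmH2O.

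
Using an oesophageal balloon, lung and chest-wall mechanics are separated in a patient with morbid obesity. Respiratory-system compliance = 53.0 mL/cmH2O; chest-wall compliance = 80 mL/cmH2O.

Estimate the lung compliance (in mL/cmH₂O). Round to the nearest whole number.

157

1/CL = 1/Crs − 1/Ccw.
1/CL = 1/53.0 − 1/80 = 0.006368.
CL = 157.04 mL/cmH2O.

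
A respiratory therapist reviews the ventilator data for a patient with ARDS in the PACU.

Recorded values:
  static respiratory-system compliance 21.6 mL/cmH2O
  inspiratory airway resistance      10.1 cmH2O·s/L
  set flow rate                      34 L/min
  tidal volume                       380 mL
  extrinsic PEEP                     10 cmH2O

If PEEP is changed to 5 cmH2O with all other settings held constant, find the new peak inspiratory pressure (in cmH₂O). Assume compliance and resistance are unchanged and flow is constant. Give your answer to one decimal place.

Flow: 34 L/min ÷ 60 = 0.5667 L/s.
PIP = Vt/C + R·V̇ + PEEP (constant-flow equation of motion).
Only the baseline term changes: ΔPIP = ΔPEEP = 5 − 10 = -5.0 cmH2O.
Original PIP = 380/21.6 + 10.1×0.5667 + 10 = 33.316 cmH2O; new PIP = 33.316 + (-5.0) = 28.316 cmH2O.

28.3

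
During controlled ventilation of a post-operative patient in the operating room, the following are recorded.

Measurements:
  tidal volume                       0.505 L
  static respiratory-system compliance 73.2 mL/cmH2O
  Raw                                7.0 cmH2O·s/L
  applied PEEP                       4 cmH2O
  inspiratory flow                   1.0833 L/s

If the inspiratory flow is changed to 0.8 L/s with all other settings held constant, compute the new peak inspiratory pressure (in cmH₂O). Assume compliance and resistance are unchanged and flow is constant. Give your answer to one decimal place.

PIP = Vt/C + R·V̇ + PEEP (constant-flow equation of motion).
Only the resistive term changes: ΔPIP = R × ΔV̇ = 7.0 × (0.8 − 1.0833) = 7.0 × -0.2833 = -1.983 cmH2O.
Original PIP = 505/73.2 + 7.0×1.0833 + 4 = 18.482 cmH2O; new PIP = 18.482 + (-1.983) = 16.499 cmH2O.

16.5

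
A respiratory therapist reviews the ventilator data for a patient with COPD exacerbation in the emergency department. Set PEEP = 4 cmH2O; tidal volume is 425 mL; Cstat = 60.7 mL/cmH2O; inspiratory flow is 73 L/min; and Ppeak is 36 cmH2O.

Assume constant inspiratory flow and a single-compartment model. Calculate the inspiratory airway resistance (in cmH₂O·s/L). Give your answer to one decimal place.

Flow: 73 L/min ÷ 60 = 1.2167 L/s.
Equation of motion (constant flow): PIP = Vt/C + R·V̇ + PEEP.
R·V̇ = PIP − Vt/C − PEEP = 36 − 425/60.7 − 4 = 36 − 7.002 − 4 = 24.998 cmH2O.
R = 24.998 / 1.2167 = 20.546 cmH2O·s/L.

20.5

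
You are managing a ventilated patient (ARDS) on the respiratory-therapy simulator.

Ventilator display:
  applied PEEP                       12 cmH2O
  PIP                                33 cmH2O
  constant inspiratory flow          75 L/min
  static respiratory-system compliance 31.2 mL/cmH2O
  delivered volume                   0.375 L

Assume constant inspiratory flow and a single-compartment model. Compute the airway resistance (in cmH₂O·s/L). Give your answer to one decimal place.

Flow: 75 L/min ÷ 60 = 1.25 L/s.
Equation of motion (constant flow): PIP = Vt/C + R·V̇ + PEEP.
R·V̇ = PIP − Vt/C − PEEP = 33 − 375/31.2 − 12 = 33 − 12.019 − 12 = 8.981 cmH2O.
R = 8.981 / 1.25 = 7.185 cmH2O·s/L.

7.2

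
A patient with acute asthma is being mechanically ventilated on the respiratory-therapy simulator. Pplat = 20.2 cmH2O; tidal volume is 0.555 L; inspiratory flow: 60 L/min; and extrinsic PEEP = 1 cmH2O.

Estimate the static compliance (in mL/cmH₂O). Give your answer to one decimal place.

28.9

Cstat = Vt / (Pplat − PEEP) = 555 / (20.2 − 1) = 555 / 19.2 = 28.906 mL/cmH2O.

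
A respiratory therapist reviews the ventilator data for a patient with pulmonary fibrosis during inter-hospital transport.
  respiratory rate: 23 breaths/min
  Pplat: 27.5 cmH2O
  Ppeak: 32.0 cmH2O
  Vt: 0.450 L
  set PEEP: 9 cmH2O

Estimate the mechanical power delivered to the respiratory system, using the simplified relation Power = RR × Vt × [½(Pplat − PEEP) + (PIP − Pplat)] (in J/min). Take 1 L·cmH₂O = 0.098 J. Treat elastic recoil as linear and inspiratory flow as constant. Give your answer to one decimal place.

Per-breath work = Vt × [½(Pplat−PEEP) + (PIP−Pplat)] = 0.450 × [0.5×18.5 + 4.5] = 0.450 × 13.75 = 6.188 L·cmH2O.
Power = 23 × 6.188 = 142.32 L·cmH2O/min.
× 0.098 J/(L·cmH2O) → 13.947 J/min.

13.9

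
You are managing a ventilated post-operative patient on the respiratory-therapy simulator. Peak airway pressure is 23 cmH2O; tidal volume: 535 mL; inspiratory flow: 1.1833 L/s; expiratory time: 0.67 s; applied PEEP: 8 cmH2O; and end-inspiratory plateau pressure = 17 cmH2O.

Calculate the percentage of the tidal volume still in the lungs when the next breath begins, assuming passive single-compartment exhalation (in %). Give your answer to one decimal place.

10.8

R = (PIP − Pplat)/V̇ = (23 − 17) / 1.1833 = 6.0/1.1833 = 5.071 cmH2O·s/L.
C = Vt/(Pplat − PEEP) = 535.0 / (17 − 8) = 535.0/9.0 = 59.444 mL/cmH2O.
τ = R × C = 5.071 × 0.05944 L/cmH2O = 0.3014 s.
Fraction remaining at end-expiration = e^(−Te/τ) = e^(−0.67/0.3014) = 0.1083 → 10.83%.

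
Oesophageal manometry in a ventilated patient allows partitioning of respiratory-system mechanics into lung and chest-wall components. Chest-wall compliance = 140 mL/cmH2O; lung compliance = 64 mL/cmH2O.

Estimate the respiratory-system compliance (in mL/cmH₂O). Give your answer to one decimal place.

43.9

Lung and chest wall are elastances in series: 1/Crs = 1/CL + 1/Ccw.
1/Crs = 1/64 + 1/140 = 0.02277.
Crs = 43.917 mL/cmH2O.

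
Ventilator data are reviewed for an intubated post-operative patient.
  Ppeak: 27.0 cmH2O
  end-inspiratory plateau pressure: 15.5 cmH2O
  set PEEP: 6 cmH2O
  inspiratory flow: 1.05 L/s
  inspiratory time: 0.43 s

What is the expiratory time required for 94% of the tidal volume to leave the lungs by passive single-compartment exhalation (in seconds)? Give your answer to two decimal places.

Vt = flow × Ti = 1.05 L/s × 0.43 s × 1000 mL/L = 451.5 mL.
R = (PIP − Pplat)/V̇ = (27.0 − 15.5) / 1.05 = 11.5/1.05 = 10.952 cmH2O·s/L.
C = Vt/(Pplat − PEEP) = 451.5 / (15.5 − 6) = 451.5/9.5 = 47.526 mL/cmH2O.
τ = R × C = 10.952 × 0.04753 L/cmH2O = 0.5205 s.
t = −τ·ln(1 − 0.94) = −0.5205·ln(0.06) = 1.464 s.

1.46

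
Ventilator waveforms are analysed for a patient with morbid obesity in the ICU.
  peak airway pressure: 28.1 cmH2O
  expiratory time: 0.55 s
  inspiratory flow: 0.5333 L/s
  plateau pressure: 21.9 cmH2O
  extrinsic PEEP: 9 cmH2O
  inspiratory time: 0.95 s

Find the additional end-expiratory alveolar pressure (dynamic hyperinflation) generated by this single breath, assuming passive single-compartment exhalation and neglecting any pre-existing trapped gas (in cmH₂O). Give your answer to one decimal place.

Vt = flow × Ti = 0.5333 L/s × 0.95 s × 1000 mL/L = 506.64 mL.
R = (PIP − Pplat)/V̇ = (28.1 − 21.9) / 0.5333 = 6.2/0.5333 = 11.626 cmH2O·s/L.
C = Vt/(Pplat − PEEP) = 506.64 / (21.9 − 9) = 506.64/12.9 = 39.274 mL/cmH2O.
τ = R × C = 11.626 × 0.03927 L/cmH2O = 0.4566 s.
Fraction remaining = e^(−Te/τ) = e^(−0.55/0.4566) = 0.2998; trapped volume = 506.64 × 0.2998 = 151.89 mL.
Additional alveolar pressure from trapping ≈ V_trapped / C = 151.89 / 39.274 = 3.867 cmH2O.

3.9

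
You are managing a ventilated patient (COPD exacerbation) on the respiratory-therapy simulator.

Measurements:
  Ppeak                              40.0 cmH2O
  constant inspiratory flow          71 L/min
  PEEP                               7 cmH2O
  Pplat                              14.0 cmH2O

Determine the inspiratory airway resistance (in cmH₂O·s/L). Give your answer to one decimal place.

22.0

Flow: 71 L/min ÷ 60 = 1.1833 L/s.
Raw = (PIP − Pplat) / flow = (40.0 − 14.0) / 1.1833 = 26.0 / 1.1833 = 21.972 cmH2O·s/L.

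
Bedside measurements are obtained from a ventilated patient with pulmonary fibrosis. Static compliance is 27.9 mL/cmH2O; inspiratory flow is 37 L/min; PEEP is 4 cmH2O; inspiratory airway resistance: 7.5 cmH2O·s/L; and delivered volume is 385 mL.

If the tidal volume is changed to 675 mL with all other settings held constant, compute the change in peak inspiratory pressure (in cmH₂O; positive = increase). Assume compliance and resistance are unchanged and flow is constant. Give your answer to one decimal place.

10.4

PIP = Vt/C + R·V̇ + PEEP (constant-flow equation of motion).
Only the elastic term changes: ΔPIP = ΔVt / C = (675 − 385) / 27.9 = 10.394 cmH2O.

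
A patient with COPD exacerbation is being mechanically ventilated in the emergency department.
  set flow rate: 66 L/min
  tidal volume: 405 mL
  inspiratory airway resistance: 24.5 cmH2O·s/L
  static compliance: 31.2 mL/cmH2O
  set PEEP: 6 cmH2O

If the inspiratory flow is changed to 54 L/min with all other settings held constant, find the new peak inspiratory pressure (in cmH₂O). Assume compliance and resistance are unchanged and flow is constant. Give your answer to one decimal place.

Flow: 66 L/min ÷ 60 = 1.1 L/s.
New flow: 54 L/min ÷ 60 = 0.9 L/s.
PIP = Vt/C + R·V̇ + PEEP (constant-flow equation of motion).
Only the resistive term changes: ΔPIP = R × ΔV̇ = 24.5 × (0.9 − 1.1) = 24.5 × -0.2 = -4.9 cmH2O.
Original PIP = 405/31.2 + 24.5×1.1 + 6 = 45.931 cmH2O; new PIP = 45.931 + (-4.9) = 41.031 cmH2O.

41.0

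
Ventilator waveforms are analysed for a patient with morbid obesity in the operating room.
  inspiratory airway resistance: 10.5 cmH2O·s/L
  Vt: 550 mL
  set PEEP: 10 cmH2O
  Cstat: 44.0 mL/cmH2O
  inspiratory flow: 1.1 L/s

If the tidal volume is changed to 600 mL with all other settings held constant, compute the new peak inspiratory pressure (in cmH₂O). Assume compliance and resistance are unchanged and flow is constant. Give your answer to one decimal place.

PIP = Vt/C + R·V̇ + PEEP (constant-flow equation of motion).
Only the elastic term changes: ΔPIP = ΔVt / C = (600 − 550) / 44.0 = 1.136 cmH2O.
Original PIP = 550/44.0 + 10.5×1.1 + 10 = 34.05 cmH2O; new PIP = 34.05 + (1.136) = 35.186 cmH2O.

35.2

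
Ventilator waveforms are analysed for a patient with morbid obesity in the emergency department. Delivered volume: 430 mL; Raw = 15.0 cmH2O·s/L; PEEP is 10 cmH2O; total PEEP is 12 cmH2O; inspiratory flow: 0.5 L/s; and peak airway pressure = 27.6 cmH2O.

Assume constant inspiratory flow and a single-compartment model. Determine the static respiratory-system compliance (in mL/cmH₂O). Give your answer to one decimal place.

Total PEEP = 12 cmH2O (set 10 + intrinsic 2); this is the baseline alveolar pressure.
Equation of motion (constant flow): PIP = Vt/C + R·V̇ + PEEP.
Vt/C = PIP − R·V̇ − PEEP = 27.6 − 15.0×0.5 − 12 = 27.6 − 7.5 − 12 = 8.1 cmH2O.
C = Vt / 8.1 = 430 / 8.1 = 53.086 mL/cmH2O.

53.1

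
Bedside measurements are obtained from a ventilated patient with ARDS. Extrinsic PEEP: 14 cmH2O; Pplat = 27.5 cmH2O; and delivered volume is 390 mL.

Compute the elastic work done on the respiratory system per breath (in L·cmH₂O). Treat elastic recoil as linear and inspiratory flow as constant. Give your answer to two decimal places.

2.63

Elastic work ≈ ½ × (Pplat − PEEP) × Vt = 0.5 × (27.5 − 14) × 0.390 L = 0.5 × 13.5 × 0.390 = 2.633 L·cmH2O.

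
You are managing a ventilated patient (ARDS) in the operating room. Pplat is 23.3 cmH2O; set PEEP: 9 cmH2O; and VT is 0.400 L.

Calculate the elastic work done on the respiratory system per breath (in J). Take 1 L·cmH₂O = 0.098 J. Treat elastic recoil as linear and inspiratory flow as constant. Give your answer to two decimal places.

0.28

Elastic work ≈ ½ × (Pplat − PEEP) × Vt = 0.5 × (23.3 − 9) × 0.400 L = 0.5 × 14.3 × 0.400 = 2.86 L·cmH2O.
× 0.098 J/(L·cmH2O) → 0.2803 J.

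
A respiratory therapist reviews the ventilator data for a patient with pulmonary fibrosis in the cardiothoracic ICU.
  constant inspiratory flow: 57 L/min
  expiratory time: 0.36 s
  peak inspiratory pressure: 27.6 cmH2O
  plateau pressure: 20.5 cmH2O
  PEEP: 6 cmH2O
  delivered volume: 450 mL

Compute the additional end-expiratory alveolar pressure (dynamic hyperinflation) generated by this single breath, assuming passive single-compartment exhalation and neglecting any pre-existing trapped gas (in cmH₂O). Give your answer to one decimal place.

3.1

Flow: 57 L/min ÷ 60 = 0.95 L/s.
R = (PIP − Pplat)/V̇ = (27.6 − 20.5) / 0.95 = 7.1/0.95 = 7.474 cmH2O·s/L.
C = Vt/(Pplat − PEEP) = 450.0 / (20.5 − 6) = 450.0/14.5 = 31.034 mL/cmH2O.
τ = R × C = 7.474 × 0.03103 L/cmH2O = 0.2319 s.
Fraction remaining = e^(−Te/τ) = e^(−0.36/0.2319) = 0.2117; trapped volume = 450.0 × 0.2117 = 95.265 mL.
Additional alveolar pressure from trapping ≈ V_trapped / C = 95.265 / 31.034 = 3.07 cmH2O.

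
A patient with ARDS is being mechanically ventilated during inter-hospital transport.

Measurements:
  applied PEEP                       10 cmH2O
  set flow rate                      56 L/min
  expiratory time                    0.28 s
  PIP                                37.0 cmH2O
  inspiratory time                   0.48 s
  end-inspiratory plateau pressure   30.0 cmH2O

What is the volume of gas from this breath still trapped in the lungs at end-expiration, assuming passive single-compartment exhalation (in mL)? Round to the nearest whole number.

85

Flow: 56 L/min ÷ 60 = 0.9333 L/s.
Vt = flow × Ti = 0.9333 L/s × 0.48 s × 1000 mL/L = 447.98 mL.
R = (PIP − Pplat)/V̇ = (37.0 − 30.0) / 0.9333 = 7.0/0.9333 = 7.5 cmH2O·s/L.
C = Vt/(Pplat − PEEP) = 447.98 / (30.0 − 10) = 447.98/20.0 = 22.399 mL/cmH2O.
τ = R × C = 7.5 × 0.0224 L/cmH2O = 0.168 s.
Fraction remaining = e^(−Te/τ) = e^(−0.28/0.168) = 0.1889.
Trapped volume = 447.98 × 0.1889 = 84.623 mL.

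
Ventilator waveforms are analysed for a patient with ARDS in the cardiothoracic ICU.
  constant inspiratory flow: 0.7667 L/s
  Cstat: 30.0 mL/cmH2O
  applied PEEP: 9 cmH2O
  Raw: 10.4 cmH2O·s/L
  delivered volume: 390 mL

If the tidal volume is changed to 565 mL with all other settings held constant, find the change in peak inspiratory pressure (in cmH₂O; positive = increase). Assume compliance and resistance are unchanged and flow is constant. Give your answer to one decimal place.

PIP = Vt/C + R·V̇ + PEEP (constant-flow equation of motion).
Only the elastic term changes: ΔPIP = ΔVt / C = (565 − 390) / 30.0 = 5.833 cmH2O.

5.8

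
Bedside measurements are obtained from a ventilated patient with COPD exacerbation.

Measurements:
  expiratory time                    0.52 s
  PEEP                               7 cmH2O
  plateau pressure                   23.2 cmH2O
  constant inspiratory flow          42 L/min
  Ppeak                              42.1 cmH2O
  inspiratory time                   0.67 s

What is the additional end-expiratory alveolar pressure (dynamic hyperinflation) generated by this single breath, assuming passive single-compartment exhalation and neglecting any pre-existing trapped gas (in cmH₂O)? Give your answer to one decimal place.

8.3

Flow: 42 L/min ÷ 60 = 0.7 L/s.
Vt = flow × Ti = 0.7 L/s × 0.67 s × 1000 mL/L = 469.0 mL.
R = (PIP − Pplat)/V̇ = (42.1 − 23.2) / 0.7 = 18.9/0.7 = 27.0 cmH2O·s/L.
C = Vt/(Pplat − PEEP) = 469.0 / (23.2 − 7) = 469.0/16.2 = 28.951 mL/cmH2O.
τ = R × C = 27.0 × 0.02895 L/cmH2O = 0.7817 s.
Fraction remaining = e^(−Te/τ) = e^(−0.52/0.7817) = 0.5142; trapped volume = 469.0 × 0.5142 = 241.16 mL.
Additional alveolar pressure from trapping ≈ V_trapped / C = 241.16 / 28.951 = 8.33 cmH2O.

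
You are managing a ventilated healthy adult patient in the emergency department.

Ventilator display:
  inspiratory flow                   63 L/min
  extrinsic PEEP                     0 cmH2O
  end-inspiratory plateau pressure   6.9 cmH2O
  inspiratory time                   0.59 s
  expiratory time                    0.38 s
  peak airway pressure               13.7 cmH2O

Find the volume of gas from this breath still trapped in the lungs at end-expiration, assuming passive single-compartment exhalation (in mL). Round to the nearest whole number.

322

Flow: 63 L/min ÷ 60 = 1.05 L/s.
Vt = flow × Ti = 1.05 L/s × 0.59 s × 1000 mL/L = 619.5 mL.
R = (PIP − Pplat)/V̇ = (13.7 − 6.9) / 1.05 = 6.8/1.05 = 6.476 cmH2O·s/L.
C = Vt/(Pplat − PEEP) = 619.5 / (6.9 − 0) = 619.5/6.9 = 89.783 mL/cmH2O.
τ = R × C = 6.476 × 0.08978 L/cmH2O = 0.5814 s.
Fraction remaining = e^(−Te/τ) = e^(−0.38/0.5814) = 0.5202.
Trapped volume = 619.5 × 0.5202 = 322.26 mL.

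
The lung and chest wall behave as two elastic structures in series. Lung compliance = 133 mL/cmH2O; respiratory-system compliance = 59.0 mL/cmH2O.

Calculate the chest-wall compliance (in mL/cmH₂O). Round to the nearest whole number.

106

1/Ccw = 1/Crs − 1/CL.
1/Ccw = 1/59.0 − 1/133 = 0.00943.
Ccw = 106.04 mL/cmH2O.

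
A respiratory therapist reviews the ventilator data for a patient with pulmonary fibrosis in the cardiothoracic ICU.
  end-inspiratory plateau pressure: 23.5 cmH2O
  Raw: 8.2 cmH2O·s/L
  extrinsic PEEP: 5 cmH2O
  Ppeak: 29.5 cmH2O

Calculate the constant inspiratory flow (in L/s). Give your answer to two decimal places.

flow = (PIP − Pplat) / Raw = 6.0 / 8.2 = 0.7317 L/s.

0.73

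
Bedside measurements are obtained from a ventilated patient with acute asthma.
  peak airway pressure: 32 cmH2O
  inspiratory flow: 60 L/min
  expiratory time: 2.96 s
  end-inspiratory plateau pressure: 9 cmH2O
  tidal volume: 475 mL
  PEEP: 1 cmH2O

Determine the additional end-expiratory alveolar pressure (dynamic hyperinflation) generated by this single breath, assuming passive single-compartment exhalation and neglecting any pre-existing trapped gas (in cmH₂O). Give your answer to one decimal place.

Flow: 60 L/min ÷ 60 = 1 L/s.
R = (PIP − Pplat)/V̇ = (32 − 9) / 1 = 23.0/1 = 23.0 cmH2O·s/L.
C = Vt/(Pplat − PEEP) = 475.0 / (9 − 1) = 475.0/8.0 = 59.375 mL/cmH2O.
τ = R × C = 23.0 × 0.05938 L/cmH2O = 1.366 s.
Fraction remaining = e^(−Te/τ) = e^(−2.96/1.366) = 0.1145; trapped volume = 475.0 × 0.1145 = 54.388 mL.
Additional alveolar pressure from trapping ≈ V_trapped / C = 54.388 / 59.375 = 0.916 cmH2O.

0.9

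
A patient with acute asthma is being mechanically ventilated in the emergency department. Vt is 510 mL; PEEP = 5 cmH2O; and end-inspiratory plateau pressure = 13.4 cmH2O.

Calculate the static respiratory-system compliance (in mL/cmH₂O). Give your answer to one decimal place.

Cstat = Vt / (Pplat − PEEP) = 510 / (13.4 − 5) = 510 / 8.4 = 60.714 mL/cmH2O.

60.7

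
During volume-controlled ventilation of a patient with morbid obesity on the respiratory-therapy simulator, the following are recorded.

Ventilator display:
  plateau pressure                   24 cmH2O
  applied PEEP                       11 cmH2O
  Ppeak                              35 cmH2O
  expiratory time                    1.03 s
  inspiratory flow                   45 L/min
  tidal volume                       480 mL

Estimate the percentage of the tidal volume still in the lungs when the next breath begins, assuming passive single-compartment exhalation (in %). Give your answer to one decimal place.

14.9

Flow: 45 L/min ÷ 60 = 0.75 L/s.
R = (PIP − Pplat)/V̇ = (35 − 24) / 0.75 = 11.0/0.75 = 14.667 cmH2O·s/L.
C = Vt/(Pplat − PEEP) = 480.0 / (24 − 11) = 480.0/13.0 = 36.923 mL/cmH2O.
τ = R × C = 14.667 × 0.03692 L/cmH2O = 0.5415 s.
Fraction remaining at end-expiration = e^(−Te/τ) = e^(−1.03/0.5415) = 0.1493 → 14.93%.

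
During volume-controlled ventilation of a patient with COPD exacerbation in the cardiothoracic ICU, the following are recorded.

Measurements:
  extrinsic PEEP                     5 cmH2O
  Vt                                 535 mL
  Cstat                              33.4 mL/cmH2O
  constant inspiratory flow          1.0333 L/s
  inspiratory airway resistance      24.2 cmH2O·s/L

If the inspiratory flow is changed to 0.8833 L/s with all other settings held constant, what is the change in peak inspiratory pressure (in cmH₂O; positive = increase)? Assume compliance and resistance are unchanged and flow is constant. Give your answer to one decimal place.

PIP = Vt/C + R·V̇ + PEEP (constant-flow equation of motion).
Only the resistive term changes: ΔPIP = R × ΔV̇ = 24.2 × (0.8833 − 1.0333) = 24.2 × -0.15 = -3.63 cmH2O.

-3.6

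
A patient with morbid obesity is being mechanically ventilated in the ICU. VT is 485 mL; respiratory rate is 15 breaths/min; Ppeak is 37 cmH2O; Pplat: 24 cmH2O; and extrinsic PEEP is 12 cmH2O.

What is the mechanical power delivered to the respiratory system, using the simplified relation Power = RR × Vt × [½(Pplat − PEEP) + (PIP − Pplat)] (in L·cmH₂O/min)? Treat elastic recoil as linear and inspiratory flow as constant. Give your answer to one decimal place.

138.2

Per-breath work = Vt × [½(Pplat−PEEP) + (PIP−Pplat)] = 0.485 × [0.5×12.0 + 13.0] = 0.485 × 19.0 = 9.215 L·cmH2O.
Power = 15 × 9.215 = 138.23 L·cmH2O/min.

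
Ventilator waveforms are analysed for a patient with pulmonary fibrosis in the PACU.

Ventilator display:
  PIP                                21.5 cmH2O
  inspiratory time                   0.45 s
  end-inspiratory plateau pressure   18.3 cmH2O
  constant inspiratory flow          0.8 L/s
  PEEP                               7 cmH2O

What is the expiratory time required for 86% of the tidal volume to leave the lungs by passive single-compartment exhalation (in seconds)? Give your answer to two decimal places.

Vt = flow × Ti = 0.8 L/s × 0.45 s × 1000 mL/L = 360.0 mL.
R = (PIP − Pplat)/V̇ = (21.5 − 18.3) / 0.8 = 3.2/0.8 = 4.0 cmH2O·s/L.
C = Vt/(Pplat − PEEP) = 360.0 / (18.3 − 7) = 360.0/11.3 = 31.858 mL/cmH2O.
τ = R × C = 4.0 × 0.03186 L/cmH2O = 0.1274 s.
t = −τ·ln(1 − 0.86) = −0.1274·ln(0.14) = 0.2505 s.

0.25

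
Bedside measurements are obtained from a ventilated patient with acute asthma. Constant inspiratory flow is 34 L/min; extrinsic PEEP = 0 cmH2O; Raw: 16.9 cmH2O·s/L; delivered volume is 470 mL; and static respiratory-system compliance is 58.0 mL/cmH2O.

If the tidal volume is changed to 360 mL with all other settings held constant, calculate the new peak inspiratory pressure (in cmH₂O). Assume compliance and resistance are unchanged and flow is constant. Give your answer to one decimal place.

Flow: 34 L/min ÷ 60 = 0.5667 L/s.
PIP = Vt/C + R·V̇ + PEEP (constant-flow equation of motion).
Only the elastic term changes: ΔPIP = ΔVt / C = (360 − 470) / 58.0 = -1.897 cmH2O.
Original PIP = 470/58.0 + 16.9×0.5667 + 0 = 17.681 cmH2O; new PIP = 17.681 + (-1.897) = 15.784 cmH2O.

15.8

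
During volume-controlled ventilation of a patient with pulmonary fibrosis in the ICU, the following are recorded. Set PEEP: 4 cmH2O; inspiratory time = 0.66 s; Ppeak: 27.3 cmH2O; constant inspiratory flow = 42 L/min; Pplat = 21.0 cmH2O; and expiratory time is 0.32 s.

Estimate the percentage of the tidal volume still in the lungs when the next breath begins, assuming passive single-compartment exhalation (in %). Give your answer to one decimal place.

Flow: 42 L/min ÷ 60 = 0.7 L/s.
Vt = flow × Ti = 0.7 L/s × 0.66 s × 1000 mL/L = 462.0 mL.
R = (PIP − Pplat)/V̇ = (27.3 − 21.0) / 0.7 = 6.3/0.7 = 9.0 cmH2O·s/L.
C = Vt/(Pplat − PEEP) = 462.0 / (21.0 − 4) = 462.0/17.0 = 27.176 mL/cmH2O.
τ = R × C = 9.0 × 0.02718 L/cmH2O = 0.2446 s.
Fraction remaining at end-expiration = e^(−Te/τ) = e^(−0.32/0.2446) = 0.2703 → 27.03%.

27.0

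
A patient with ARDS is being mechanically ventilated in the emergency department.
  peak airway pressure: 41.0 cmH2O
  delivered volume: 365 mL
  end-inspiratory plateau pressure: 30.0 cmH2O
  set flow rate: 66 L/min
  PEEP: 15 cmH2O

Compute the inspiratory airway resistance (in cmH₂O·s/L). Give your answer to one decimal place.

10.0

Flow: 66 L/min ÷ 60 = 1.1 L/s.
Raw = (PIP − Pplat) / flow = (41.0 − 30.0) / 1.1 = 11.0 / 1.1 = 10.0 cmH2O·s/L.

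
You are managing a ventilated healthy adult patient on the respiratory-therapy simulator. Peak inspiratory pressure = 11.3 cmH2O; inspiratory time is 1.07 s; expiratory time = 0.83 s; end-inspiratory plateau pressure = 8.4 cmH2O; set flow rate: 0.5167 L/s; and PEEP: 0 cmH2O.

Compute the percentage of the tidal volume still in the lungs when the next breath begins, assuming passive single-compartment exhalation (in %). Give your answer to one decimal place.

Vt = flow × Ti = 0.5167 L/s × 1.07 s × 1000 mL/L = 552.87 mL.
R = (PIP − Pplat)/V̇ = (11.3 − 8.4) / 0.5167 = 2.9/0.5167 = 5.613 cmH2O·s/L.
C = Vt/(Pplat − PEEP) = 552.87 / (8.4 − 0) = 552.87/8.4 = 65.818 mL/cmH2O.
τ = R × C = 5.613 × 0.06582 L/cmH2O = 0.3694 s.
Fraction remaining at end-expiration = e^(−Te/τ) = e^(−0.83/0.3694) = 0.1057 → 10.57%.

10.6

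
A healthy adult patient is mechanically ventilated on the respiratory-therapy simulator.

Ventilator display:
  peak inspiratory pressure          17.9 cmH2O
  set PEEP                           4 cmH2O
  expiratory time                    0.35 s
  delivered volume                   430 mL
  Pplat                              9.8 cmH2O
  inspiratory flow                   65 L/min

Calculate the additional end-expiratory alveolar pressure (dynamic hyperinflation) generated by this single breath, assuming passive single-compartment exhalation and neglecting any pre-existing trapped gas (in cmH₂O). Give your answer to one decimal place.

Flow: 65 L/min ÷ 60 = 1.0833 L/s.
R = (PIP − Pplat)/V̇ = (17.9 − 9.8) / 1.0833 = 8.1/1.0833 = 7.477 cmH2O·s/L.
C = Vt/(Pplat − PEEP) = 430.0 / (9.8 − 4) = 430.0/5.8 = 74.138 mL/cmH2O.
τ = R × C = 7.477 × 0.07414 L/cmH2O = 0.5543 s.
Fraction remaining = e^(−Te/τ) = e^(−0.35/0.5543) = 0.5318; trapped volume = 430.0 × 0.5318 = 228.67 mL.
Additional alveolar pressure from trapping ≈ V_trapped / C = 228.67 / 74.138 = 3.084 cmH2O.

3.1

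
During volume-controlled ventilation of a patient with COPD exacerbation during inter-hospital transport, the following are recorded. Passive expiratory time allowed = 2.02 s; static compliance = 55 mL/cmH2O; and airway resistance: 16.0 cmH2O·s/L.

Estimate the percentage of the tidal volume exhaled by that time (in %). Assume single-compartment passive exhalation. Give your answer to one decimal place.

89.9

τ = R × C = 16.0 × 55 mL/cmH2O = 16.0 × 0.055 L/cmH2O = 0.88 s.
Passive exhalation: V(t)/V₀ = e^(−t/τ) = e^(−2.02/0.88) = 0.1007.
Fraction exhaled = 1 − 0.1007 = 0.8993 → 89.93%.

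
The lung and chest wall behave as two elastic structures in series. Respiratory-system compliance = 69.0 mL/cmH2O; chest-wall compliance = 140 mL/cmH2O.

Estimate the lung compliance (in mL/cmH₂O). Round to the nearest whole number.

136

1/CL = 1/Crs − 1/Ccw.
1/CL = 1/69.0 − 1/140 = 0.00735.
CL = 136.05 mL/cmH2O.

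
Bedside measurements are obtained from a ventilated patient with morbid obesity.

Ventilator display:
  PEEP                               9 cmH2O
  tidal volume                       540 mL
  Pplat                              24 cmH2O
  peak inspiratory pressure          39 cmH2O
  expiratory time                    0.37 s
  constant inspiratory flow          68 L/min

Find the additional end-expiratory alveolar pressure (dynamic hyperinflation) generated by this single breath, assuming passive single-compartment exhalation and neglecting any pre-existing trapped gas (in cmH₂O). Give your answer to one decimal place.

Flow: 68 L/min ÷ 60 = 1.1333 L/s.
R = (PIP − Pplat)/V̇ = (39 − 24) / 1.1333 = 15.0/1.1333 = 13.236 cmH2O·s/L.
C = Vt/(Pplat − PEEP) = 540.0 / (24 − 9) = 540.0/15.0 = 36.0 mL/cmH2O.
τ = R × C = 13.236 × 0.036 L/cmH2O = 0.4765 s.
Fraction remaining = e^(−Te/τ) = e^(−0.37/0.4765) = 0.46; trapped volume = 540.0 × 0.46 = 248.4 mL.
Additional alveolar pressure from trapping ≈ V_trapped / C = 248.4 / 36.0 = 6.9 cmH2O.

6.9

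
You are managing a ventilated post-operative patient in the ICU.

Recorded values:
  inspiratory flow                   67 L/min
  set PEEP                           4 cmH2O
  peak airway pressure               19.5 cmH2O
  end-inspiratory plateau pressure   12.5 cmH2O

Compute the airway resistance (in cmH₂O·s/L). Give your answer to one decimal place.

6.3

Flow: 67 L/min ÷ 60 = 1.1167 L/s.
Raw = (PIP − Pplat) / flow = (19.5 − 12.5) / 1.1167 = 7.0 / 1.1167 = 6.268 cmH2O·s/L.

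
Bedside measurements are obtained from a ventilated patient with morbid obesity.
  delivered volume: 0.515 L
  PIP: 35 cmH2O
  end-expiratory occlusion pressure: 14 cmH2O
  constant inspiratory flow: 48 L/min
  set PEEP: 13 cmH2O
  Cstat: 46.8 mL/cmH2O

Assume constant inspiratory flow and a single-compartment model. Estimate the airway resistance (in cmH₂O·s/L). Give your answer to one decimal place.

12.5

Flow: 48 L/min ÷ 60 = 0.8 L/s.
Total PEEP = 14 cmH2O (set 13 + intrinsic 1); this is the baseline alveolar pressure.
Equation of motion (constant flow): PIP = Vt/C + R·V̇ + PEEP.
R·V̇ = PIP − Vt/C − PEEP = 35 − 515/46.8 − 14 = 35 − 11.004 − 14 = 9.996 cmH2O.
R = 9.996 / 0.8 = 12.495 cmH2O·s/L.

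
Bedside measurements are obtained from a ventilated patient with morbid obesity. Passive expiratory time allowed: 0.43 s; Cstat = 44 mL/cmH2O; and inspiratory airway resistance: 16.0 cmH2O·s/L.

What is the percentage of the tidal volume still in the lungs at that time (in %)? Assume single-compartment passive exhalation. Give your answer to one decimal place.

54.3

τ = R × C = 16.0 × 44 mL/cmH2O = 16.0 × 0.044 L/cmH2O = 0.704 s.
Passive exhalation: V(t)/V₀ = e^(−t/τ) = e^(−0.43/0.704) = 0.5429.
Fraction remaining = 0.5429 → 54.29%.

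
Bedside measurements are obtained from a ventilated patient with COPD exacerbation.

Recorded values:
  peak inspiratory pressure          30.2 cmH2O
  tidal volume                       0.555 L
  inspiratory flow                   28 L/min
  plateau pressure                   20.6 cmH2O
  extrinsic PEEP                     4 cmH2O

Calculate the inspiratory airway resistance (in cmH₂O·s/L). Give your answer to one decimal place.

20.6

Flow: 28 L/min ÷ 60 = 0.4667 L/s.
Raw = (PIP − Pplat) / flow = (30.2 − 20.6) / 0.4667 = 9.6 / 0.4667 = 20.57 cmH2O·s/L.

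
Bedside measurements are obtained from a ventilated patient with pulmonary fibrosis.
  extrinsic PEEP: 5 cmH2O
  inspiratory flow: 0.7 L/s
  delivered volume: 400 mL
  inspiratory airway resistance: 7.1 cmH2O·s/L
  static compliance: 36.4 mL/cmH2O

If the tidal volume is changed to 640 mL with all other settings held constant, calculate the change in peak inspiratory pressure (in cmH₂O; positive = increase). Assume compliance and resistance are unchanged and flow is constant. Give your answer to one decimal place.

PIP = Vt/C + R·V̇ + PEEP (constant-flow equation of motion).
Only the elastic term changes: ΔPIP = ΔVt / C = (640 − 400) / 36.4 = 6.593 cmH2O.

6.6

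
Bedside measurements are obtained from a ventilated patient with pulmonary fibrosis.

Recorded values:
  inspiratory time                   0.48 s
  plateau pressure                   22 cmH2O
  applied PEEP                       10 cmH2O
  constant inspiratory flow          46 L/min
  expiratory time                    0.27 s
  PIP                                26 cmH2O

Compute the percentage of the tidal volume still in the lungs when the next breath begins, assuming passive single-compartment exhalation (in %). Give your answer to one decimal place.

18.5

Flow: 46 L/min ÷ 60 = 0.7667 L/s.
Vt = flow × Ti = 0.7667 L/s × 0.48 s × 1000 mL/L = 368.02 mL.
R = (PIP − Pplat)/V̇ = (26 − 22) / 0.7667 = 4.0/0.7667 = 5.217 cmH2O·s/L.
C = Vt/(Pplat − PEEP) = 368.02 / (22 − 10) = 368.02/12.0 = 30.668 mL/cmH2O.
τ = R × C = 5.217 × 0.03067 L/cmH2O = 0.16 s.
Fraction remaining at end-expiration = e^(−Te/τ) = e^(−0.27/0.16) = 0.185 → 18.5%.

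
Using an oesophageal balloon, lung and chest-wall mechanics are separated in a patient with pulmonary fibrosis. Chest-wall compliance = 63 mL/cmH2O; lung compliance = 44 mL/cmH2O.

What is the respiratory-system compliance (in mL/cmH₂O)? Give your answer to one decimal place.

Lung and chest wall are elastances in series: 1/Crs = 1/CL + 1/Ccw.
1/Crs = 1/44 + 1/63 = 0.0386.
Crs = 25.907 mL/cmH2O.

25.9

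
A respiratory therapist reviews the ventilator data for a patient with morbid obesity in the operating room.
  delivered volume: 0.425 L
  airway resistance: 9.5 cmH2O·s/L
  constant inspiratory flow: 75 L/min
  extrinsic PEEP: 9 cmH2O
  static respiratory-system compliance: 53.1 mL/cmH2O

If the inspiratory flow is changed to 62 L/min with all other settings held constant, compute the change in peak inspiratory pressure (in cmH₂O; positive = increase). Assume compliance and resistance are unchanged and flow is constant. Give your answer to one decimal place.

-2.1

Flow: 75 L/min ÷ 60 = 1.25 L/s.
New flow: 62 L/min ÷ 60 = 1.0333 L/s.
PIP = Vt/C + R·V̇ + PEEP (constant-flow equation of motion).
Only the resistive term changes: ΔPIP = R × ΔV̇ = 9.5 × (1.0333 − 1.25) = 9.5 × -0.2167 = -2.059 cmH2O.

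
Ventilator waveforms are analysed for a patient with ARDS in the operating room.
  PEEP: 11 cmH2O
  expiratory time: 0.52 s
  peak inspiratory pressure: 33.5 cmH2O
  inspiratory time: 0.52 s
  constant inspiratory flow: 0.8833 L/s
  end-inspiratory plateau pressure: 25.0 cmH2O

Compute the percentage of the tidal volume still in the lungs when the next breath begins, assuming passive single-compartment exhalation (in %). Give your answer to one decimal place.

19.3

Vt = flow × Ti = 0.8833 L/s × 0.52 s × 1000 mL/L = 459.32 mL.
R = (PIP − Pplat)/V̇ = (33.5 − 25.0) / 0.8833 = 8.5/0.8833 = 9.623 cmH2O·s/L.
C = Vt/(Pplat − PEEP) = 459.32 / (25.0 − 11) = 459.32/14.0 = 32.809 mL/cmH2O.
τ = R × C = 9.623 × 0.03281 L/cmH2O = 0.3157 s.
Fraction remaining at end-expiration = e^(−Te/τ) = e^(−0.52/0.3157) = 0.1926 → 19.26%.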